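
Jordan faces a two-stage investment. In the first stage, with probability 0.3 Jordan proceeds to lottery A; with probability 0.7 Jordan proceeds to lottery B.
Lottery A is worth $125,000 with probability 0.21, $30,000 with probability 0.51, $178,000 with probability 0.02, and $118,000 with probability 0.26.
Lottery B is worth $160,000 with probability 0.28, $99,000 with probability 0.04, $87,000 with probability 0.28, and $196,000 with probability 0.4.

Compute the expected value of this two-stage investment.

$128,801

EV(A) = 0.21 × 125000 + 0.51 × 30000 + 0.02 × 178000 + 0.26 × 118000 = 26250 + 15300 + 3560 + 30680 = 75790
EV(B) = 0.28 × 160000 + 0.04 × 99000 + 0.28 × 87000 + 0.4 × 196000 = 44800 + 3960 + 24360 + 78400 = 151520
Overall = 0.3 × 75790 + 0.7 × 151520 = 22737 + 106064 = 128801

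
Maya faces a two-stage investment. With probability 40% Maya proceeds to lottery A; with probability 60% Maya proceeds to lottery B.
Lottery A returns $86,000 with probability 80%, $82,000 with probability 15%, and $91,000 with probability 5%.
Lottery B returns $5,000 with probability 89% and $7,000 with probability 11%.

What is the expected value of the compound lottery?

$37,392

EV(A) = 0.8 × 86000 + 0.15 × 82000 + 0.05 × 91000 = 68800 + 12300 + 4550 = 85650
EV(B) = 0.89 × 5000 + 0.11 × 7000 = 4450 + 770 = 5220
Overall = 0.4 × 85650 + 0.6 × 5220 = 34260 + 3132 = 37392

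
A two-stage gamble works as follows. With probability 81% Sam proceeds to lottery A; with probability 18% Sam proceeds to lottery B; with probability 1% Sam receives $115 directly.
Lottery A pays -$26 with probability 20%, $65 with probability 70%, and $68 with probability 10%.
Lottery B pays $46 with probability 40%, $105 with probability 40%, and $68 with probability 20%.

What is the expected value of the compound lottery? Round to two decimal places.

EV(A) = 0.2 × (-26) + 0.7 × 65 + 0.1 × 68 = -5.2 + 45.5 + 6.8 = 47.1
EV(B) = 0.4 × 46 + 0.4 × 105 + 0.2 × 68 = 18.4 + 42 + 13.6 = 74
Branch C: 115 (certain)
Overall = 0.81 × 47.1 + 0.18 × 74 + 0.01 × 115 = 38.151 + 13.32 + 1.15 = 52.621

$52.62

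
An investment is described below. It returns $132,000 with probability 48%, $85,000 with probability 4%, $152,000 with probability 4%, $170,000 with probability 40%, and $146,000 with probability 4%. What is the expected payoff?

EV = 0.48 × 132000 + 0.04 × 85000 + 0.04 × 152000 + 0.4 × 170000 + 0.04 × 146000 = 63360 + 3400 + 6080 + 68000 + 5840 = 146680

$146,680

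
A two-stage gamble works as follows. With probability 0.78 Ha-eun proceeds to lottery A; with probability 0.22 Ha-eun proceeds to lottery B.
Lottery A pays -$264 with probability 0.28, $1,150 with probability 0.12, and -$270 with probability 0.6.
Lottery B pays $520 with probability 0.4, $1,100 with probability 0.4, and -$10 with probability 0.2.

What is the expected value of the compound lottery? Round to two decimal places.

EV(A) = 0.28 × (-264) + 0.12 × 1150 + 0.6 × (-270) = -73.92 + 138 − 162 = -97.92
EV(B) = 0.4 × 520 + 0.4 × 1100 + 0.2 × (-10) = 208 + 440 − 2 = 646
Overall = 0.78 × (-97.92) + 0.22 × 646 = -76.3776 + 142.12 = 65.7424

$65.74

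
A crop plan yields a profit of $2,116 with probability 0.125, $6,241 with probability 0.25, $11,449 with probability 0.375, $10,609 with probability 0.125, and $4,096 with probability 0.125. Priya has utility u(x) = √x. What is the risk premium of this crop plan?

$474

E[u] = 0.125·√2116 + 0.25·√6241 + 0.375·√11449 + 0.125·√10609 + 0.125·√4096 = 0.125·46 + 0.25·79 + 0.375·107 + 0.125·103 + 0.125·64 = 86.5
CE = (86.5)² = 7482.25
Risk premium = EV − CE = 7956.25 − 7482.25 = 474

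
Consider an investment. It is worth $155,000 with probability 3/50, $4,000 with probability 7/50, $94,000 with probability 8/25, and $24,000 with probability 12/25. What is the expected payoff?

$51,460

EV = 3/50 × 155000 + 7/50 × 4000 + 8/25 × 94000 + 12/25 × 24000 = 9300 + 560 + 30080 + 11520 = 51460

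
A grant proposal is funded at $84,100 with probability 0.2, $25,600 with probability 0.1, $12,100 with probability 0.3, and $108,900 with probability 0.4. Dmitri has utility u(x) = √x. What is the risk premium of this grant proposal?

$9,449

E[u] = 0.2·√84100 + 0.1·√25600 + 0.3·√12100 + 0.4·√108900 = 0.2·290 + 0.1·160 + 0.3·110 + 0.4·330 = 239
CE = (239)² = 57121
Risk premium = EV − CE = 66570 − 57121 = 9449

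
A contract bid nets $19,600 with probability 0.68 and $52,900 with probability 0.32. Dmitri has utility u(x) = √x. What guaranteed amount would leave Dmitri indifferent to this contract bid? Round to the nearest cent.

$28,493.44

E[u] = 0.68·√19600 + 0.32·√52900 = 0.68·140 + 0.32·230 = 168.8
CE = (168.8)² = 28493.44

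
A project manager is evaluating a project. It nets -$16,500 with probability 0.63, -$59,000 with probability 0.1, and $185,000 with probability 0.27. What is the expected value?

EV = 0.63 × (-16500) + 0.1 × (-59000) + 0.27 × 185000 = -10395 − 5900 + 49950 = 33655

$33,655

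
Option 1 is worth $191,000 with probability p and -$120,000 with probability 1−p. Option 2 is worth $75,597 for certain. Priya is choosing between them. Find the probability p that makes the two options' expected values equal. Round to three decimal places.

p = 0.629

p·191000 + (1−p)·(-120000) = 75597
311000p − 120000 = 75597
p = (75597 + 120000) / 311000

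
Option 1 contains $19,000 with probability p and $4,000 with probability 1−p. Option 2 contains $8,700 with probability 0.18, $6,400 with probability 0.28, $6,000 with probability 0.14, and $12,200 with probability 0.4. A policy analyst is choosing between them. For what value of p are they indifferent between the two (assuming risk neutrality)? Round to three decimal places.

EV(Option 2) = 0.18 × 8700 + 0.28 × 6400 + 0.14 × 6000 + 0.4 × 12200 = 1566 + 1792 + 840 + 4880 = 9078
p·19000 + (1−p)·4000 = 9078
15000p + 4000 = 9078
p = (9078 − 4000) / 15000

p = 0.339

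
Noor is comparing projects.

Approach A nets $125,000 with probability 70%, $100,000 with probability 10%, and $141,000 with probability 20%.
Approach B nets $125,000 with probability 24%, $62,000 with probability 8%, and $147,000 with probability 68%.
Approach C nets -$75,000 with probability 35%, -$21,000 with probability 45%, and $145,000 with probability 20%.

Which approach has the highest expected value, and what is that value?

Approach B ($134,920)

Approach A = 0.7 × 125000 + 0.1 × 100000 + 0.2 × 141000 = 87500 + 10000 + 28200 = 125700
Approach B = 0.24 × 125000 + 0.08 × 62000 + 0.68 × 147000 = 30000 + 4960 + 99960 = 134920
Approach C = 0.35 × (-75000) + 0.45 × (-21000) + 0.2 × 145000 = -26250 − 9450 + 29000 = -6700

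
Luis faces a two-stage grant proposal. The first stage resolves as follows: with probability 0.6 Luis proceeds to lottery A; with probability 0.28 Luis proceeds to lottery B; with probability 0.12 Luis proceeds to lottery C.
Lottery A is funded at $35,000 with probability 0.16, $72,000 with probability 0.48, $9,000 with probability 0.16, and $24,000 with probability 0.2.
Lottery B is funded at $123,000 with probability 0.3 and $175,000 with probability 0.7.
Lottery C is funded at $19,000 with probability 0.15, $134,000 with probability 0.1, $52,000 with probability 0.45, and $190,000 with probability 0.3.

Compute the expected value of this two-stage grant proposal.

EV(A) = 0.16 × 35000 + 0.48 × 72000 + 0.16 × 9000 + 0.2 × 24000 = 5600 + 34560 + 1440 + 4800 = 46400
EV(B) = 0.3 × 123000 + 0.7 × 175000 = 36900 + 122500 = 159400
EV(C) = 0.15 × 19000 + 0.1 × 134000 + 0.45 × 52000 + 0.3 × 190000 = 2850 + 13400 + 23400 + 57000 = 96650
Overall = 0.6 × 46400 + 0.28 × 159400 + 0.12 × 96650 = 27840 + 44632 + 11598 = 84070

$84,070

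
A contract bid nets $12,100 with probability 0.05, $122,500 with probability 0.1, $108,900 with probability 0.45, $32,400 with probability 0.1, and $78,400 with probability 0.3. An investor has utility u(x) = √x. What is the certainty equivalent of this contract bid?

E[u] = 0.05·√12100 + 0.1·√122500 + 0.45·√108900 + 0.1·√32400 + 0.3·√78400 = 0.05·110 + 0.1·350 + 0.45·330 + 0.1·180 + 0.3·280 = 291
CE = (291)² = 84681

$84,681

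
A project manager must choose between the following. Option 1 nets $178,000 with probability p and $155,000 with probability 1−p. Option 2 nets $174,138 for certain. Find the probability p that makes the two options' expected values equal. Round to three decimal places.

p = 0.832

p·178000 + (1−p)·155000 = 174138
23000p + 155000 = 174138
p = (174138 − 155000) / 23000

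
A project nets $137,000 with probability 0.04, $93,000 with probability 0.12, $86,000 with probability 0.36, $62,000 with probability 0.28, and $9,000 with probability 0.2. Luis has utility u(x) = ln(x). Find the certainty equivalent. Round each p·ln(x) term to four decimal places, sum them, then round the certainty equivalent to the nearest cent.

E[u] = 0.04·ln(137000) + 0.12·ln(93000) + 0.36·ln(86000) + 0.28·ln(62000) + 0.2·ln(9000) = 0.4731 + 1.3728 + 4.0904 + 3.0898 + 1.8210 = 10.8471
CE = e^10.8471 ≈ 51384.92

$51,384.92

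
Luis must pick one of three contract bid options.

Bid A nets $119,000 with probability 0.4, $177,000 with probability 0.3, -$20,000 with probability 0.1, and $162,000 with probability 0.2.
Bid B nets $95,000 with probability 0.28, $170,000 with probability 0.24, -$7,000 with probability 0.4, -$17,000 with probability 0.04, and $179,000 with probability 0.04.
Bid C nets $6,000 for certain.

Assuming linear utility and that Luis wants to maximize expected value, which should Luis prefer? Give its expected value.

Bid A = 0.4 × 119000 + 0.3 × 177000 + 0.1 × (-20000) + 0.2 × 162000 = 47600 + 53100 − 2000 + 32400 = 131100
Bid B = 0.28 × 95000 + 0.24 × 170000 + 0.4 × (-7000) + 0.04 × (-17000) + 0.04 × 179000 = 26600 + 40800 − 2800 − 680 + 7160 = 71080
Bid C: 6000 (certain)

Bid A ($131,100)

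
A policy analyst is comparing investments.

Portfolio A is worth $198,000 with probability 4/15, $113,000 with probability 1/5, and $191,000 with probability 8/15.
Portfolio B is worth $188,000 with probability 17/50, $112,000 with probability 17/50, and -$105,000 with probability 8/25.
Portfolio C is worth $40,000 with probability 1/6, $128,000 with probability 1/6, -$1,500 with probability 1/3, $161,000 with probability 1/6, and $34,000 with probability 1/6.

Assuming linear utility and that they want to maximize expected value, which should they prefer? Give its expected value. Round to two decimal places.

Portfolio A = 4/15 × 198000 + 1/5 × 113000 + 8/15 × 191000 = 52800 + 22600 + 101866.6667 = 177266.6667
Portfolio B = 17/50 × 188000 + 17/50 × 112000 + 8/25 × (-105000) = 63920 + 38080 − 33600 = 68400
Portfolio C = 1/6 × 40000 + 1/6 × 128000 + 1/3 × (-1500) + 1/6 × 161000 + 1/6 × 34000 = 6666.6667 + 21333.3333 − 500 + 26833.3333 + 5666.6667 = 60000

Portfolio A ($177,266.67)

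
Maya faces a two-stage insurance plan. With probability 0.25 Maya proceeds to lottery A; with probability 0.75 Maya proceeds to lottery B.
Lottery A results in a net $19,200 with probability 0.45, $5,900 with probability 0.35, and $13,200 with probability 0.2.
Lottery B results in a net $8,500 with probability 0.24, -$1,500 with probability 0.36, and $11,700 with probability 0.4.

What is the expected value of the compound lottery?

EV(A) = 0.45 × 19200 + 0.35 × 5900 + 0.2 × 13200 = 8640 + 2065 + 2640 = 13345
EV(B) = 0.24 × 8500 + 0.36 × (-1500) + 0.4 × 11700 = 2040 − 540 + 4680 = 6180
Overall = 0.25 × 13345 + 0.75 × 6180 = 3336.25 + 4635 = 7971.25

$7,971.25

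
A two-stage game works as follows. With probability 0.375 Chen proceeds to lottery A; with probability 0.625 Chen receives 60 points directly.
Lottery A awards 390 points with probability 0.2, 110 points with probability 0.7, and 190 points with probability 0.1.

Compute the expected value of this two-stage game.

EV(A) = 0.2 × 390 + 0.7 × 110 + 0.1 × 190 = 78 + 77 + 19 = 174
Branch B: 60 (certain)
Overall = 0.375 × 174 + 0.625 × 60 = 65.25 + 37.5 = 102.75

102.75 points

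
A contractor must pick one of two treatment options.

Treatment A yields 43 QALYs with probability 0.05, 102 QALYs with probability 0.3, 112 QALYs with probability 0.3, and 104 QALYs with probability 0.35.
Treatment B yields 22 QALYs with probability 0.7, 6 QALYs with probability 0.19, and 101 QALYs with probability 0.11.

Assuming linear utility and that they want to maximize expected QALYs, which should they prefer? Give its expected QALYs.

Treatment A (102.75 QALYs)

Treatment A = 0.05 × 43 + 0.3 × 102 + 0.3 × 112 + 0.35 × 104 = 2.15 + 30.6 + 33.6 + 36.4 = 102.75
Treatment B = 0.7 × 22 + 0.19 × 6 + 0.11 × 101 = 15.4 + 1.14 + 11.11 = 27.65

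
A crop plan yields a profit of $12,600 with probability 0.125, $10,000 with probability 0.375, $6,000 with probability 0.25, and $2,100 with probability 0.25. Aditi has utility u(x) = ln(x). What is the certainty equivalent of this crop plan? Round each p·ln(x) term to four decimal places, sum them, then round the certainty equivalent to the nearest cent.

E[u] = 0.125·ln(12600) + 0.375·ln(10000) + 0.25·ln(6000) + 0.25·ln(2100) = 1.1802 + 3.4539 + 2.1749 + 1.9124 = 8.7214
CE = e^8.7214 ≈ 6132.76

$6,132.76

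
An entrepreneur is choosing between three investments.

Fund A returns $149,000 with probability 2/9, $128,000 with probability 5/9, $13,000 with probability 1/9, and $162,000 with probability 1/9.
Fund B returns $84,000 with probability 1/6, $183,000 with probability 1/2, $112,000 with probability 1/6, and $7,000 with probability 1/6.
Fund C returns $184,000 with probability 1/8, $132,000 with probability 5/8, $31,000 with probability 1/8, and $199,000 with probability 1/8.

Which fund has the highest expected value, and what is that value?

Fund A = 2/9 × 149000 + 5/9 × 128000 + 1/9 × 13000 + 1/9 × 162000 = 33111.1111 + 71111.1111 + 1444.4444 + 18000 = 123666.6667
Fund B = 1/6 × 84000 + 1/2 × 183000 + 1/6 × 112000 + 1/6 × 7000 = 14000 + 91500 + 18666.6667 + 1166.6667 = 125333.3333
Fund C = 1/8 × 184000 + 5/8 × 132000 + 1/8 × 31000 + 1/8 × 199000 = 23000 + 82500 + 3875 + 24875 = 134250

Fund C ($134,250)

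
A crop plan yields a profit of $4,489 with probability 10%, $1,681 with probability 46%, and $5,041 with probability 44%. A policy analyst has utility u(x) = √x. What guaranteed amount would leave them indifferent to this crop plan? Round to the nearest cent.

$3,226.24

E[u] = 0.1·√4489 + 0.46·√1681 + 0.44·√5041 = 0.1·67 + 0.46·41 + 0.44·71 = 56.8
CE = (56.8)² = 3226.24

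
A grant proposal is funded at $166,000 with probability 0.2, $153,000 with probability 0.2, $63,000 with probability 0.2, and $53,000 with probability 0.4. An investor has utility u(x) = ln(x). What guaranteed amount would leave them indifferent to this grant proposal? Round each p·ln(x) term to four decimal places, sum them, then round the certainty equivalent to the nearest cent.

E[u] = 0.2·ln(166000) + 0.2·ln(153000) + 0.2·ln(63000) + 0.4·ln(53000) = 2.4039 + 2.3876 + 2.2102 + 4.3512 = 11.3529
CE = e^11.3529 ≈ 85212.21

$85,212.21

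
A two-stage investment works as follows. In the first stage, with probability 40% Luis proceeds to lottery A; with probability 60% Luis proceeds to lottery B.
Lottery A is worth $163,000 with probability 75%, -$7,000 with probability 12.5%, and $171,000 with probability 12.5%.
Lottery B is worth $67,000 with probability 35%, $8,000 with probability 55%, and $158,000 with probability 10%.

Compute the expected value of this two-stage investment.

EV(A) = 0.75 × 163000 + 0.125 × (-7000) + 0.125 × 171000 = 122250 − 875 + 21375 = 142750
EV(B) = 0.35 × 67000 + 0.55 × 8000 + 0.1 × 158000 = 23450 + 4400 + 15800 = 43650
Overall = 0.4 × 142750 + 0.6 × 43650 = 57100 + 26190 = 83290

$83,290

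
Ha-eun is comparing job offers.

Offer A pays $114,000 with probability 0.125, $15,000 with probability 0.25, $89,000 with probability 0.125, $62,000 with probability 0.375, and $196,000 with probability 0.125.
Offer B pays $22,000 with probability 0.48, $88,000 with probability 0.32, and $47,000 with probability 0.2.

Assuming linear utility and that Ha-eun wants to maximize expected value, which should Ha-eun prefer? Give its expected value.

Offer A ($76,875)

Offer A = 0.125 × 114000 + 0.25 × 15000 + 0.125 × 89000 + 0.375 × 62000 + 0.125 × 196000 = 14250 + 3750 + 11125 + 23250 + 24500 = 76875
Offer B = 0.48 × 22000 + 0.32 × 88000 + 0.2 × 47000 = 10560 + 28160 + 9400 = 48120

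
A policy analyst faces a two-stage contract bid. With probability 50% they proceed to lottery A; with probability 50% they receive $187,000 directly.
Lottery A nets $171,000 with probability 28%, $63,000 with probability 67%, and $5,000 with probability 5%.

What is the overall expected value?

$138,670

EV(A) = 0.28 × 171000 + 0.67 × 63000 + 0.05 × 5000 = 47880 + 42210 + 250 = 90340
Branch B: 187000 (certain)
Overall = 0.5 × 90340 + 0.5 × 187000 = 45170 + 93500 = 138670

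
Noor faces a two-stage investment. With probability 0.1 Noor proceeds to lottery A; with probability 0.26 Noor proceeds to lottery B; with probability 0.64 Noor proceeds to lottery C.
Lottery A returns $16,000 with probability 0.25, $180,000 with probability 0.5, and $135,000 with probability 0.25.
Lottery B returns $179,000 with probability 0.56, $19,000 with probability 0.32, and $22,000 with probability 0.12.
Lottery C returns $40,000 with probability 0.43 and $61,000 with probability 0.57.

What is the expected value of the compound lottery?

EV(A) = 0.25 × 16000 + 0.5 × 180000 + 0.25 × 135000 = 4000 + 90000 + 33750 = 127750
EV(B) = 0.56 × 179000 + 0.32 × 19000 + 0.12 × 22000 = 100240 + 6080 + 2640 = 108960
EV(C) = 0.43 × 40000 + 0.57 × 61000 = 17200 + 34770 = 51970
Overall = 0.1 × 127750 + 0.26 × 108960 + 0.64 × 51970 = 12775 + 28329.6 + 33260.8 = 74365.4

$74,365.40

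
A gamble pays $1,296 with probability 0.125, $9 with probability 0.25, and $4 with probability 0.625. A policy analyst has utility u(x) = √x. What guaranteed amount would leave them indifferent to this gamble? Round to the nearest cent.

E[u] = 0.125·√1296 + 0.25·√9 + 0.625·√4 = 0.125·36 + 0.25·3 + 0.625·2 = 6.5
CE = (6.5)² = 42.25

$42.25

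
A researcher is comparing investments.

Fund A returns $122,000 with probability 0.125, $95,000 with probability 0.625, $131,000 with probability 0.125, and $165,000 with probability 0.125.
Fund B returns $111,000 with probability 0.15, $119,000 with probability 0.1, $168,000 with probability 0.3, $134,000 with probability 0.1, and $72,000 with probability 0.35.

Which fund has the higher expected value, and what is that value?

Fund B ($117,550)

Fund A = 0.125 × 122000 + 0.625 × 95000 + 0.125 × 131000 + 0.125 × 165000 = 15250 + 59375 + 16375 + 20625 = 111625
Fund B = 0.15 × 111000 + 0.1 × 119000 + 0.3 × 168000 + 0.1 × 134000 + 0.35 × 72000 = 16650 + 11900 + 50400 + 13400 + 25200 = 117550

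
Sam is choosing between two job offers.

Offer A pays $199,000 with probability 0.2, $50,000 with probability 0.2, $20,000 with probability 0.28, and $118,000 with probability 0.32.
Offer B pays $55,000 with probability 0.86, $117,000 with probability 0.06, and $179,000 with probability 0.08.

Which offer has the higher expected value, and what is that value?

Offer A ($93,160)

Offer A = 0.2 × 199000 + 0.2 × 50000 + 0.28 × 20000 + 0.32 × 118000 = 39800 + 10000 + 5600 + 37760 = 93160
Offer B = 0.86 × 55000 + 0.06 × 117000 + 0.08 × 179000 = 47300 + 7020 + 14320 = 68640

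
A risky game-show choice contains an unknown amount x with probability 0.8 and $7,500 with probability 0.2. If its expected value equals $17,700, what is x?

0.8·x + 0.2·7500 = 17700
0.8·x = 17700 − 1500 = 16200
x = 16200 / 0.8 = 20250

x = $20,250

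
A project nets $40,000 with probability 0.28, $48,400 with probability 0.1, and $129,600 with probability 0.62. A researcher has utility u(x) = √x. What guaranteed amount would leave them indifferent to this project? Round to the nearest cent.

$90,721.44

E[u] = 0.28·√40000 + 0.1·√48400 + 0.62·√129600 = 0.28·200 + 0.1·220 + 0.62·360 = 301.2
CE = (301.2)² = 90721.44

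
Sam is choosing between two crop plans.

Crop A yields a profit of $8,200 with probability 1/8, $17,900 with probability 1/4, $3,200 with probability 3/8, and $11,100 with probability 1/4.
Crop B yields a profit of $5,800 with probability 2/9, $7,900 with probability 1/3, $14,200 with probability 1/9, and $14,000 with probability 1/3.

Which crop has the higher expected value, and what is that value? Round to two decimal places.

Crop A = 1/8 × 8200 + 1/4 × 17900 + 3/8 × 3200 + 1/4 × 11100 = 1025 + 4475 + 1200 + 2775 = 9475
Crop B = 2/9 × 5800 + 1/3 × 7900 + 1/9 × 14200 + 1/3 × 14000 = 1288.8889 + 2633.3333 + 1577.7778 + 4666.6667 = 10166.6667

Crop B ($10,166.67)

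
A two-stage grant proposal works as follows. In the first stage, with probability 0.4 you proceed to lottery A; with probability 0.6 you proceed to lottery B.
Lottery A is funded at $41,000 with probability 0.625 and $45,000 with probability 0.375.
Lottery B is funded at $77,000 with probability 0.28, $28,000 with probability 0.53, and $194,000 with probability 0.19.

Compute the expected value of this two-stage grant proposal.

$60,956

EV(A) = 0.625 × 41000 + 0.375 × 45000 = 25625 + 16875 = 42500
EV(B) = 0.28 × 77000 + 0.53 × 28000 + 0.19 × 194000 = 21560 + 14840 + 36860 = 73260
Overall = 0.4 × 42500 + 0.6 × 73260 = 17000 + 43956 = 60956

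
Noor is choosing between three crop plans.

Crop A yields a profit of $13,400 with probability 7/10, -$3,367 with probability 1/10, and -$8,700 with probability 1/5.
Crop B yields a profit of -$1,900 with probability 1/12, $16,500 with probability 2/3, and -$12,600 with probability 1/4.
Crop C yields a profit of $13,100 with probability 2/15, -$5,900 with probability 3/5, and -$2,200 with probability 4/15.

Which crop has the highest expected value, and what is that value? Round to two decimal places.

Crop A = 7/10 × 13400 + 1/10 × (-3367) + 1/5 × (-8700) = 9380 − 336.7 − 1740 = 7303.3
Crop B = 1/12 × (-1900) + 2/3 × 16500 + 1/4 × (-12600) = -158.3333 + 11000 − 3150 = 7691.6667
Crop C = 2/15 × 13100 + 3/5 × (-5900) + 4/15 × (-2200) = 1746.6667 − 3540 − 586.6667 = -2380

Crop B ($7,691.67)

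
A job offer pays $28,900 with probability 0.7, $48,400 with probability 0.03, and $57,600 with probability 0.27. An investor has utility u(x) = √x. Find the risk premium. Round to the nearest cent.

$981.84

E[u] = 0.7·√28900 + 0.03·√48400 + 0.27·√57600 = 0.7·170 + 0.03·220 + 0.27·240 = 190.4
CE = (190.4)² = 36252.16
Risk premium = EV − CE = 37234 − 36252.16 = 981.84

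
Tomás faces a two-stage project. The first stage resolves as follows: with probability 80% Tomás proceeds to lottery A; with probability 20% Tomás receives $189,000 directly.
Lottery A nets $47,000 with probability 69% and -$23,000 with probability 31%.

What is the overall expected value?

$58,040

EV(A) = 0.69 × 47000 + 0.31 × (-23000) = 32430 − 7130 = 25300
Branch B: 189000 (certain)
Overall = 0.8 × 25300 + 0.2 × 189000 = 20240 + 37800 = 58040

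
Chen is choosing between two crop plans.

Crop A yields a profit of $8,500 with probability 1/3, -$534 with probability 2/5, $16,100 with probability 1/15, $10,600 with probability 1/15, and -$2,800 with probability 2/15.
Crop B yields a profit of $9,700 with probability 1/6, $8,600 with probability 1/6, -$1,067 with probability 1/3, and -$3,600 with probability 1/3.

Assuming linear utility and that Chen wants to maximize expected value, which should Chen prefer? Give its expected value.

Crop A ($4,026.40)

Crop A = 1/3 × 8500 + 2/5 × (-534) + 1/15 × 16100 + 1/15 × 10600 + 2/15 × (-2800) = 2833.3333 − 213.6 + 1073.3333 + 706.6667 − 373.3333 = 4026.4
Crop B = 1/6 × 9700 + 1/6 × 8600 + 1/3 × (-1067) + 1/3 × (-3600) = 1616.6667 + 1433.3333 − 355.6667 − 1200 = 1494.3333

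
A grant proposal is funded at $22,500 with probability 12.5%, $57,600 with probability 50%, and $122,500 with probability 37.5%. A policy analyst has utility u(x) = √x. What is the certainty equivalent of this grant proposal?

E[u] = 0.125·√22500 + 0.5·√57600 + 0.375·√122500 = 0.125·150 + 0.5·240 + 0.375·350 = 270
CE = (270)² = 72900

$72,900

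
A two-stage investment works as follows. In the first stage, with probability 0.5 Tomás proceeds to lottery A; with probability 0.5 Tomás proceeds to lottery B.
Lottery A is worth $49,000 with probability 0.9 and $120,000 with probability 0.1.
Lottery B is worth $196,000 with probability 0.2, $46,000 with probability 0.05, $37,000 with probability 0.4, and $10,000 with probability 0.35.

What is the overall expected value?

$57,950

EV(A) = 0.9 × 49000 + 0.1 × 120000 = 44100 + 12000 = 56100
EV(B) = 0.2 × 196000 + 0.05 × 46000 + 0.4 × 37000 + 0.35 × 10000 = 39200 + 2300 + 14800 + 3500 = 59800
Overall = 0.5 × 56100 + 0.5 × 59800 = 28050 + 29900 = 57950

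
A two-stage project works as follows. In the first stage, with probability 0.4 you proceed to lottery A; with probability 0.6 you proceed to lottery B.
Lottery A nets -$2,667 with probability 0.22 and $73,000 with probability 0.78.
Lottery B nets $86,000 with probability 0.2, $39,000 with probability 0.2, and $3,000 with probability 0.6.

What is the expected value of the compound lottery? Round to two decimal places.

EV(A) = 0.22 × (-2667) + 0.78 × 73000 = -586.74 + 56940 = 56353.26
EV(B) = 0.2 × 86000 + 0.2 × 39000 + 0.6 × 3000 = 17200 + 7800 + 1800 = 26800
Overall = 0.4 × 56353.26 + 0.6 × 26800 = 22541.304 + 16080 = 38621.304

$38,621.30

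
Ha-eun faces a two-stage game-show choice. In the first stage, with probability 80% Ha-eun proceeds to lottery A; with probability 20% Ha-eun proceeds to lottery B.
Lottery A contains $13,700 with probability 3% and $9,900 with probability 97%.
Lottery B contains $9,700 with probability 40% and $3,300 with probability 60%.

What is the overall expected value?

$9,183.20

EV(A) = 0.03 × 13700 + 0.97 × 9900 = 411 + 9603 = 10014
EV(B) = 0.4 × 9700 + 0.6 × 3300 = 3880 + 1980 = 5860
Overall = 0.8 × 10014 + 0.2 × 5860 = 8011.2 + 1172 = 9183.2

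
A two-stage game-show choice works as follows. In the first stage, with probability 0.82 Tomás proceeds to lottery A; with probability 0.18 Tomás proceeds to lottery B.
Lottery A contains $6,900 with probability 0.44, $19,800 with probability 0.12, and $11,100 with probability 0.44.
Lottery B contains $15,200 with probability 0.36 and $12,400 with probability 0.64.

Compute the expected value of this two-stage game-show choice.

EV(A) = 0.44 × 6900 + 0.12 × 19800 + 0.44 × 11100 = 3036 + 2376 + 4884 = 10296
EV(B) = 0.36 × 15200 + 0.64 × 12400 = 5472 + 7936 = 13408
Overall = 0.82 × 10296 + 0.18 × 13408 = 8442.72 + 2413.44 = 10856.16

$10,856.16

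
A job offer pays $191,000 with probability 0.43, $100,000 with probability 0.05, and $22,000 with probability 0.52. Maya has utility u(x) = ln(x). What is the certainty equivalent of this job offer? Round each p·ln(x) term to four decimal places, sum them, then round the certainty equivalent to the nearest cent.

$60,102.10

E[u] = 0.43·ln(191000) + 0.05·ln(100000) + 0.52·ln(22000) = 5.2288 + 0.5756 + 5.1994 = 11.0038
CE = e^11.0038 ≈ 60102.10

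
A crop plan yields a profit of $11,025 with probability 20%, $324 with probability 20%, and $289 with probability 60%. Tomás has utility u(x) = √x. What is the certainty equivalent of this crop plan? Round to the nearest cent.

E[u] = 0.2·√11025 + 0.2·√324 + 0.6·√289 = 0.2·105 + 0.2·18 + 0.6·17 = 34.8
CE = (34.8)² = 1211.04

$1,211.04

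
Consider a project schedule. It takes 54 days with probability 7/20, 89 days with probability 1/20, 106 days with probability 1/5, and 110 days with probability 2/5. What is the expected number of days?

EV = 7/20 × 54 + 1/20 × 89 + 1/5 × 106 + 2/5 × 110 = 18.9 + 4.45 + 21.2 + 44 = 88.55

88.55 days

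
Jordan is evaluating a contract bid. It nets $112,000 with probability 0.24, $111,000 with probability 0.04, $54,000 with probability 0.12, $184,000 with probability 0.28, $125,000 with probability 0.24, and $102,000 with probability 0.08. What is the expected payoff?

$127,480

EV = 0.24 × 112000 + 0.04 × 111000 + 0.12 × 54000 + 0.28 × 184000 + 0.24 × 125000 + 0.08 × 102000 = 26880 + 4440 + 6480 + 51520 + 30000 + 8160 = 127480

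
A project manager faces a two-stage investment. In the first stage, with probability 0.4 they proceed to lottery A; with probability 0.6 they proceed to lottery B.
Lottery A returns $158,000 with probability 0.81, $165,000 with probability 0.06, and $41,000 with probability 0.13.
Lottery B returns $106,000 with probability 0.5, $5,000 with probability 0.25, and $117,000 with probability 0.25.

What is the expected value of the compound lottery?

EV(A) = 0.81 × 158000 + 0.06 × 165000 + 0.13 × 41000 = 127980 + 9900 + 5330 = 143210
EV(B) = 0.5 × 106000 + 0.25 × 5000 + 0.25 × 117000 = 53000 + 1250 + 29250 = 83500
Overall = 0.4 × 143210 + 0.6 × 83500 = 57284 + 50100 = 107384

$107,384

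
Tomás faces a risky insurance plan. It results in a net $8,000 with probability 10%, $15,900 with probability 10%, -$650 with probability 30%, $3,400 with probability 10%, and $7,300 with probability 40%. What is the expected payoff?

EV = 0.1 × 8000 + 0.1 × 15900 + 0.3 × (-650) + 0.1 × 3400 + 0.4 × 7300 = 800 + 1590 − 195 + 340 + 2920 = 5455

$5,455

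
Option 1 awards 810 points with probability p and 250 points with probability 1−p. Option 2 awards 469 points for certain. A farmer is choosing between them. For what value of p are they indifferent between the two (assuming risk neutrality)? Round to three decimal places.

p·810 + (1−p)·250 = 469
560p + 250 = 469
p = (469 − 250) / 560

p = 0.391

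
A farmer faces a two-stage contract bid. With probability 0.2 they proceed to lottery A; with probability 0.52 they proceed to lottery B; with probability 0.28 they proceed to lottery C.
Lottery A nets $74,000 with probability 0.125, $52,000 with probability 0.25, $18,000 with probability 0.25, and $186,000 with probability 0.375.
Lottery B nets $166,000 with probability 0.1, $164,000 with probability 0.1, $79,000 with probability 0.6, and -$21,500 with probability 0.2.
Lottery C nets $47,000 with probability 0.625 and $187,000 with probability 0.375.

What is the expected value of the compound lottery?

$86,732

EV(A) = 0.125 × 74000 + 0.25 × 52000 + 0.25 × 18000 + 0.375 × 186000 = 9250 + 13000 + 4500 + 69750 = 96500
EV(B) = 0.1 × 166000 + 0.1 × 164000 + 0.6 × 79000 + 0.2 × (-21500) = 16600 + 16400 + 47400 − 4300 = 76100
EV(C) = 0.625 × 47000 + 0.375 × 187000 = 29375 + 70125 = 99500
Overall = 0.2 × 96500 + 0.52 × 76100 + 0.28 × 99500 = 19300 + 39572 + 27860 = 86732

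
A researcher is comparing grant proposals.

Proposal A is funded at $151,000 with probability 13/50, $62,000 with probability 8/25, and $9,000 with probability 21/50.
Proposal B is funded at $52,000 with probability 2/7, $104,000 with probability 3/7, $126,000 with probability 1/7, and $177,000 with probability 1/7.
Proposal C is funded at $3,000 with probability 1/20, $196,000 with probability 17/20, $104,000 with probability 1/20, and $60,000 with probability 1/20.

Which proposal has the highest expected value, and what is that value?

Proposal C ($174,950)

Proposal A = 13/50 × 151000 + 8/25 × 62000 + 21/50 × 9000 = 39260 + 19840 + 3780 = 62880
Proposal B = 2/7 × 52000 + 3/7 × 104000 + 1/7 × 126000 + 1/7 × 177000 = 14857.1429 + 44571.4286 + 18000 + 25285.7143 = 102714.2857
Proposal C = 1/20 × 3000 + 17/20 × 196000 + 1/20 × 104000 + 1/20 × 60000 = 150 + 166600 + 5200 + 3000 = 174950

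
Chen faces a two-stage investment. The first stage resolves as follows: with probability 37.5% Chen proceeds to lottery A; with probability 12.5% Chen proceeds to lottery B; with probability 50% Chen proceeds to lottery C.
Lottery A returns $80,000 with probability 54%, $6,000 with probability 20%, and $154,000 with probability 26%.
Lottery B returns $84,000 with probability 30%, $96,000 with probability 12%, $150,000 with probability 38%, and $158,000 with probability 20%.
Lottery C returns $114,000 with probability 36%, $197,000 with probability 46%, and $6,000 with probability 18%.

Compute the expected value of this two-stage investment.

$113,700

EV(A) = 0.54 × 80000 + 0.2 × 6000 + 0.26 × 154000 = 43200 + 1200 + 40040 = 84440
EV(B) = 0.3 × 84000 + 0.12 × 96000 + 0.38 × 150000 + 0.2 × 158000 = 25200 + 11520 + 57000 + 31600 = 125320
EV(C) = 0.36 × 114000 + 0.46 × 197000 + 0.18 × 6000 = 41040 + 90620 + 1080 = 132740
Overall = 0.375 × 84440 + 0.125 × 125320 + 0.5 × 132740 = 31665 + 15665 + 66370 = 113700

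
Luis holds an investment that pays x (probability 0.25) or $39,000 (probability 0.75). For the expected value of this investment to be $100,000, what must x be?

x = $283,000

0.25·x + 0.75·39000 = 100000
0.25·x = 100000 − 29250 = 70750
x = 70750 / 0.25 = 283000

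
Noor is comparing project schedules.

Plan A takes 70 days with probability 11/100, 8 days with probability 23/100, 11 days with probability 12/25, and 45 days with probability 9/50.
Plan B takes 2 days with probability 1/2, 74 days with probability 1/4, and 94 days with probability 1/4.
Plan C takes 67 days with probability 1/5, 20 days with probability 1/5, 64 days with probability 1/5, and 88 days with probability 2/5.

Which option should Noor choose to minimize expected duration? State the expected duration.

Plan A = 11/100 × 70 + 23/100 × 8 + 12/25 × 11 + 9/50 × 45 = 7.7 + 1.84 + 5.28 + 8.1 = 22.92
Plan B = 1/2 × 2 + 1/4 × 74 + 1/4 × 94 = 1 + 18.5 + 23.5 = 43
Plan C = 1/5 × 67 + 1/5 × 20 + 1/5 × 64 + 2/5 × 88 = 13.4 + 4 + 12.8 + 35.2 = 65.4

Plan A (22.92 days)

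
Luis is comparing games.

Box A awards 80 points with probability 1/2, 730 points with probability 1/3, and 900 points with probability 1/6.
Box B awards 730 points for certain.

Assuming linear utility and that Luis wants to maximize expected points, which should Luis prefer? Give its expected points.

Box B (730 points)

Box A = 1/2 × 80 + 1/3 × 730 + 1/6 × 900 = 40 + 243.3333 + 150 = 433.3333
Box B: 730 (certain)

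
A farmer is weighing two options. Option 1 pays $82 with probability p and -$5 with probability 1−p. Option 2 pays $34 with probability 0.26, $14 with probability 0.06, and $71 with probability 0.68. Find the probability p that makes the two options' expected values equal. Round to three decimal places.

EV(Option 2) = 0.26 × 34 + 0.06 × 14 + 0.68 × 71 = 8.84 + 0.84 + 48.28 = 57.96
p·82 + (1−p)·(-5) = 57.96
87p − 5 = 57.96
p = (57.96 + 5) / 87

p = 0.724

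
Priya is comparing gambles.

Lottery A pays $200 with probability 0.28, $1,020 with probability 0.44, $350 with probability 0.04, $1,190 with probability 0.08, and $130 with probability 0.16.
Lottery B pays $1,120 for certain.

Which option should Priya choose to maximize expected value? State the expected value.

Lottery B ($1,120)

Lottery A = 0.28 × 200 + 0.44 × 1020 + 0.04 × 350 + 0.08 × 1190 + 0.16 × 130 = 56 + 448.8 + 14 + 95.2 + 20.8 = 634.8
Lottery B: 1120 (certain)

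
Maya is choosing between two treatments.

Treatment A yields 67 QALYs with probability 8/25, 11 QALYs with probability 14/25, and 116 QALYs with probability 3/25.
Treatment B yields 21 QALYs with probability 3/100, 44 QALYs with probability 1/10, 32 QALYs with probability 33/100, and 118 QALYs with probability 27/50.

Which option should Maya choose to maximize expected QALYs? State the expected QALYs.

Treatment B (79.31 QALYs)

Treatment A = 8/25 × 67 + 14/25 × 11 + 3/25 × 116 = 21.44 + 6.16 + 13.92 = 41.52
Treatment B = 3/100 × 21 + 1/10 × 44 + 33/100 × 32 + 27/50 × 118 = 0.63 + 4.4 + 10.56 + 63.72 = 79.31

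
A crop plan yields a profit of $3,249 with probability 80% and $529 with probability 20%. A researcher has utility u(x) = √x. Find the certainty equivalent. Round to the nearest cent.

$2,520.04

E[u] = 0.8·√3249 + 0.2·√529 = 0.8·57 + 0.2·23 = 50.2
CE = (50.2)² = 2520.04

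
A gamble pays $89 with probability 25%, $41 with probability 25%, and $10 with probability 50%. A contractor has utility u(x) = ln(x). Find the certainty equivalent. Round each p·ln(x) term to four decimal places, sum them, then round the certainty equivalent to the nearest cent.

$24.58

E[u] = 0.25·ln(89) + 0.25·ln(41) + 0.5·ln(10) = 1.1222 + 0.9284 + 1.1513 = 3.2019
CE = e^3.2019 ≈ 24.58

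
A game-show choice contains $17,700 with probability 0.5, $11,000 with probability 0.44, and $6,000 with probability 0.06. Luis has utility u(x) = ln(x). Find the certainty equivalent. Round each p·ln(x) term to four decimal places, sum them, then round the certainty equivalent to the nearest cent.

$13,456.26

E[u] = 0.5·ln(17700) + 0.44·ln(11000) + 0.06·ln(6000) = 4.8907 + 4.0945 + 0.5220 = 9.5072
CE = e^9.5072 ≈ 13456.26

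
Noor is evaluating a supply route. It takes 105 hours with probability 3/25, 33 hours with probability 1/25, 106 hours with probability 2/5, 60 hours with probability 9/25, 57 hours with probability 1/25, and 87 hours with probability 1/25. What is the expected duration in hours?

83.68 hours

EV = 3/25 × 105 + 1/25 × 33 + 2/5 × 106 + 9/25 × 60 + 1/25 × 57 + 1/25 × 87 = 12.6 + 1.32 + 42.4 + 21.6 + 2.28 + 3.48 = 83.68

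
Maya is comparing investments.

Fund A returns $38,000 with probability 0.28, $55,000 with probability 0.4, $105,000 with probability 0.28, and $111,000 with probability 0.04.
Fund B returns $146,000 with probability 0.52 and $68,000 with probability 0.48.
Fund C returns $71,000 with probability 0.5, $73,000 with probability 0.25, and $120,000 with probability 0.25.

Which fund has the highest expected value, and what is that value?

Fund B ($108,560)

Fund A = 0.28 × 38000 + 0.4 × 55000 + 0.28 × 105000 + 0.04 × 111000 = 10640 + 22000 + 29400 + 4440 = 66480
Fund B = 0.52 × 146000 + 0.48 × 68000 = 75920 + 32640 = 108560
Fund C = 0.5 × 71000 + 0.25 × 73000 + 0.25 × 120000 = 35500 + 18250 + 30000 = 83750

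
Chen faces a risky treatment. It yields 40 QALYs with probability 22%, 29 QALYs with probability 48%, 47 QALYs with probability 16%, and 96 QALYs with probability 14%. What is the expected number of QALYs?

43.68 QALYs

EV = 0.22 × 40 + 0.48 × 29 + 0.16 × 47 + 0.14 × 96 = 8.8 + 13.92 + 7.52 + 13.44 = 43.68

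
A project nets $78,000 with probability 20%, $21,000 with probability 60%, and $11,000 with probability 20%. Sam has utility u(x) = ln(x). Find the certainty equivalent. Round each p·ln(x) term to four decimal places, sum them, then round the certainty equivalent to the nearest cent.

E[u] = 0.2·ln(78000) + 0.6·ln(21000) + 0.2·ln(11000) = 2.2529 + 5.9714 + 1.8611 = 10.0854
CE = e^10.0854 ≈ 23990.18

$23,990.18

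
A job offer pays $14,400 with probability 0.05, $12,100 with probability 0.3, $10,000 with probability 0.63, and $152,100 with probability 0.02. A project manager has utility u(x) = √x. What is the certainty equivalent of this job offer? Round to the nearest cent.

$12,056.04

E[u] = 0.05·√14400 + 0.3·√12100 + 0.63·√10000 + 0.02·√152100 = 0.05·120 + 0.3·110 + 0.63·100 + 0.02·390 = 109.8
CE = (109.8)² = 12056.04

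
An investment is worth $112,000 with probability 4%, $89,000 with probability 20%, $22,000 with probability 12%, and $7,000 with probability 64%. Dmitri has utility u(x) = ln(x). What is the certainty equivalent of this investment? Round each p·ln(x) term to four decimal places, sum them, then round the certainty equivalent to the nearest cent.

$14,922.12

E[u] = 0.04·ln(112000) + 0.2·ln(89000) + 0.12·ln(22000) + 0.64·ln(7000) = 0.4651 + 2.2793 + 1.1999 + 5.6663 = 9.6106
CE = e^9.6106 ≈ 14922.12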